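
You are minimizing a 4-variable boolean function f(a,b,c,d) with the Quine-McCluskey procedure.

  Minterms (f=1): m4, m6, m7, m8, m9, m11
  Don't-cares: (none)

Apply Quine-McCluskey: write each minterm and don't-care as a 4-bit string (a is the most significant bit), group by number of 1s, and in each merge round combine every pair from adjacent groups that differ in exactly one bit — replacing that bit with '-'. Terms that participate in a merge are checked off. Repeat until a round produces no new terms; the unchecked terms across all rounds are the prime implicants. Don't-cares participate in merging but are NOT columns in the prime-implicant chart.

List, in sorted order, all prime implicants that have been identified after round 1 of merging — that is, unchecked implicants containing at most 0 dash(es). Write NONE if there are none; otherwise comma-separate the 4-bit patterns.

Round 0: 0100✓ 0110✓ 0111✓ 1000✓ 1001✓ 1011✓
Round 1: 01-0 011- 10-1 100-
PIs = {01-0, 011-, 10-1, 100-}

NONE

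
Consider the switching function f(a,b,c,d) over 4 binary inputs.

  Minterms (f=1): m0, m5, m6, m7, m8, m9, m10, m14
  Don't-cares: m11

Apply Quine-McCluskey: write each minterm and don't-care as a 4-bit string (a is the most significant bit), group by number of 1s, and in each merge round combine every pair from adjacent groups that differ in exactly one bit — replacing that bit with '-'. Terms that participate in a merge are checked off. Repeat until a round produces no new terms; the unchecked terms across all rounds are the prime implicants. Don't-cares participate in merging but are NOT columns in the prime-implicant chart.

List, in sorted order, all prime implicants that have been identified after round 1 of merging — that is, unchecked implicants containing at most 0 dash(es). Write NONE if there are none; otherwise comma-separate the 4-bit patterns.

size-2^0 implicants → 0000(✓)  0101(✓)  0110(✓)  0111(✓)  1000(✓)  1001(✓)  1010(✓)  1011(✓)  1110(✓)
size-2^1 implicants → -000  -110  01-1  011-  1-10  10-0(✓)  10-1(✓)  100-(✓)  101-(✓)
size-2^2 implicants → 10--
Unchecked terms (primes): -000, -110, 01-1, 011-, 1-10, 10--

NONE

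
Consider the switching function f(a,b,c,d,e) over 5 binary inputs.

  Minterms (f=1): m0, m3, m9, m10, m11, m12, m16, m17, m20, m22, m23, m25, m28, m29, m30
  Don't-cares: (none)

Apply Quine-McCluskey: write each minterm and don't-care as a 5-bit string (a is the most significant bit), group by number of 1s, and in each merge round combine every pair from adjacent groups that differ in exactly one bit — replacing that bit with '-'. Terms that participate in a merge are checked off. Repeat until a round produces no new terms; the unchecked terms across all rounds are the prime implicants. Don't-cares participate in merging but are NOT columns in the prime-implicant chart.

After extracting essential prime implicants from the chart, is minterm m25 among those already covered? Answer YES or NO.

NO

Round 0: 00000✓ 00011✓ 01001✓ 01010✓ 01011✓ 01100✓ 10000✓ 10001✓ 10100✓ 10110✓ 10111✓ 11001✓ 11100✓ 11101✓ 11110✓
Round 1: -0000 -1001 -1100 0-011 010-1 0101- 1-001 1-100✓ 1-110✓ 10-00 1000- 101-0✓ 1011- 11-01 111-0✓ 1110-
Round 2: 1-1-0
PIs = {-0000, -1001, -1100, 0-011, 010-1, 0101-, 1-001, 1-1-0, 10-00, 1000-, 1011-, 11-01, 1110-}
Coverage chart:
  m0: -0000 ←essential
  m3: 0-011 ←essential
  m9: -1001,010-1
  m10: 0101- ←essential
  m11: 0-011,010-1,0101-
  m12: -1100 ←essential
  m16: -0000,10-00,1000-
  m17: 1-001,1000-
  m20: 1-1-0,10-00
  m22: 1-1-0,1011-
  m23: 1011- ←essential
  m25: -1001,1-001,11-01
  m28: -1100,1-1-0,1110-
  m29: 11-01,1110-
  m30: 1-1-0 ←essential
Essential: -0000, -1100, 0-011, 0101-, 1-1-0, 1011-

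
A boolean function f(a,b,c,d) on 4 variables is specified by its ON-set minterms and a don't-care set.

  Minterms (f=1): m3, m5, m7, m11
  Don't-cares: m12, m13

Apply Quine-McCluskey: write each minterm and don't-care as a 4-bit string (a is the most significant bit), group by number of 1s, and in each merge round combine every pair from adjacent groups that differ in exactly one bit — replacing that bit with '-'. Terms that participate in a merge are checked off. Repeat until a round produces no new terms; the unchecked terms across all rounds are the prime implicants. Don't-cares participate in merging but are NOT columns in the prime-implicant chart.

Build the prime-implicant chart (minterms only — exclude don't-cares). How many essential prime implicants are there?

size-2^0 implicants → 0011(✓)  0101(✓)  0111(✓)  1011(✓)  1100(✓)  1101(✓)
size-2^1 implicants → -011  -101  0-11  01-1  110-
Unchecked terms (primes): -011, -101, 0-11, 01-1, 110-
Minterm coverage:
  m3 ⊆ -011,0-11
  m5 ⊆ -101,01-1
  m7 ⊆ 0-11,01-1
  m11 ⊆ -011 [E]
E = {-011}

1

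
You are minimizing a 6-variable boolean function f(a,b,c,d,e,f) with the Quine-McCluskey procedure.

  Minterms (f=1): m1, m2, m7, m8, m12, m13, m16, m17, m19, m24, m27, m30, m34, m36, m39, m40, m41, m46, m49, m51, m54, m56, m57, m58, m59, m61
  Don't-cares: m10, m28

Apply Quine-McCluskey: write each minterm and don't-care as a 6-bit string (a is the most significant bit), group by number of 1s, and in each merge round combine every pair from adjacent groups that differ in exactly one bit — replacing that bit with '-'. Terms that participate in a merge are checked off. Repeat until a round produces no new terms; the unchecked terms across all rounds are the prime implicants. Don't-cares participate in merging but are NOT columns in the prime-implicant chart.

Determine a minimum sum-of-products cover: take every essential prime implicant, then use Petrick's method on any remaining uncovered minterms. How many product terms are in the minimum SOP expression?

15

size-2^0 implicants → 000001(✓)  000010(✓)  000111(✓)  001000(✓)  001010(✓)  001100(✓)  001101(✓)  010000(✓)  010001(✓)  010011(✓)  011000(✓)  011011(✓)  011100(✓)  011110(✓)  100010(✓)  100100  100111(✓)  101000(✓)  101001(✓)  101110  110001(✓)  110011(✓)  110110  111000(✓)  111001(✓)  111010(✓)  111011(✓)  111101(✓)
size-2^1 implicants → -00010  -00111  -01000(✓)  -10001(✓)  -10011(✓)  -11000(✓)  -11011(✓)  0-0001  0-1000(✓)  0-1100(✓)  00-010  001-00(✓)  0010-0  00110-  01-000  01-011(✓)  0100-1(✓)  01000-  011-00(✓)  0111-0  1-1000(✓)  1-1001(✓)  10100-(✓)  11-001(✓)  11-011(✓)  1100-1(✓)  111-01  1110-0(✓)  1110-1(✓)  11100-(✓)  11101-(✓)
size-2^2 implicants → --1000  -1-011  -100-1  0-1-00  1-100-  11-0-1  1110--
Unchecked terms (primes): --1000, -00010, -00111, -1-011, -100-1, 0-0001, 0-1-00, 00-010, 0010-0, 00110-, 01-000, 01000-, 0111-0, 1-100-, 100100, 101110, 11-0-1, 110110, 111-01, 1110--
Minterm coverage:
  m1 ⊆ 0-0001 [E]
  m2 ⊆ -00010,00-010
  m7 ⊆ -00111 [E]
  m8 ⊆ --1000,0-1-00,0010-0
  m12 ⊆ 0-1-00,00110-
  m13 ⊆ 00110- [E]
  m16 ⊆ 01-000,01000-
  m17 ⊆ -100-1,0-0001,01000-
  m19 ⊆ -1-011,-100-1
  m24 ⊆ --1000,0-1-00,01-000
  m27 ⊆ -1-011 [E]
  m30 ⊆ 0111-0 [E]
  m34 ⊆ -00010 [E]
  m36 ⊆ 100100 [E]
  m39 ⊆ -00111 [E]
  m40 ⊆ --1000,1-100-
  m41 ⊆ 1-100- [E]
  m46 ⊆ 101110 [E]
  m49 ⊆ -100-1,11-0-1
  m51 ⊆ -1-011,-100-1,11-0-1
  m54 ⊆ 110110 [E]
  m56 ⊆ --1000,1-100-,1110--
  m57 ⊆ 1-100-,11-0-1,111-01,1110--
  m58 ⊆ 1110-- [E]
  m59 ⊆ -1-011,11-0-1,1110--
  m61 ⊆ 111-01 [E]
E = {-00010, -00111, -1-011, 0-0001, 00110-, 0111-0, 1-100-, 100100, 101110, 110110, 111-01, 1110--}
Petrick residual → --1000, -100-1, 01-000
Cover = cd'e'f' + b'c'd'ef' + b'c'def + bd'ef + bc'd'f + a'c'd'e'f + a'b'cde' + a'bd'e'f' + a'bcdf' + acd'e' + ab'c'de'f' + ab'cdef' + abc'def' + abce'f + abcd'  |cover|=15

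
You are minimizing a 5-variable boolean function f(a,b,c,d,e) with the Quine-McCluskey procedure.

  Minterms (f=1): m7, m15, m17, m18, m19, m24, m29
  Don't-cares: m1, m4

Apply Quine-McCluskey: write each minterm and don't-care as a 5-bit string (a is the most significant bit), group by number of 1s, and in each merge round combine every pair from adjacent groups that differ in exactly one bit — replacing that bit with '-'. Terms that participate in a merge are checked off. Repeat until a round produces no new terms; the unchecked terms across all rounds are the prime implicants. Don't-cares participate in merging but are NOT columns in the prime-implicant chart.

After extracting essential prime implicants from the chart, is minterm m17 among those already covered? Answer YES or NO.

NO

Round 0: 00001✓ 00100 00111✓ 01111✓ 10001✓ 10010✓ 10011✓ 11000 11101
Round 1: -0001 0-111 100-1 1001-
PIs = {-0001, 0-111, 00100, 100-1, 1001-, 11000, 11101}
Coverage chart:
  m7: 0-111 ←essential
  m15: 0-111 ←essential
  m17: -0001,100-1
  m18: 1001- ←essential
  m19: 100-1,1001-
  m24: 11000 ←essential
  m29: 11101 ←essential
Essential: 0-111, 1001-, 11000, 11101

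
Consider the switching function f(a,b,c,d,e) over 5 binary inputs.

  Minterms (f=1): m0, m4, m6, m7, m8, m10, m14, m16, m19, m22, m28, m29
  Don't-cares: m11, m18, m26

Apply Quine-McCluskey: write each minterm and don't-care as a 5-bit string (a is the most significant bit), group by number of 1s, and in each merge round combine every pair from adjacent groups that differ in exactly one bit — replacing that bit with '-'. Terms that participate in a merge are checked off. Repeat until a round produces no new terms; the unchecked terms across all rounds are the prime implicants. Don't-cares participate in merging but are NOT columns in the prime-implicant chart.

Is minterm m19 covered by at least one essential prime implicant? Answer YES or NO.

YES

[col 0] 00000*, 00100*, 00110*, 00111*, 01000*, 01010*, 01011*, 01110*, 10000*, 10010*, 10011*, 10110*, 11010*, 11100*, 11101*
[col 1] -0000, -0110, -1010, 0-000, 0-110, 00-00, 001-0, 0011-, 01-10, 010-0, 0101-, 1-010, 10-10, 100-0, 1001-, 1110-
Prime implicants: -0000, -0110, -1010, 0-000, 0-110, 00-00, 001-0, 0011-, 01-10, 010-0, 0101-, 1-010, 10-10, 100-0, 1001-, 1110-
PI chart (minterm → PIs covering it):
  0 | -0000,0-000,00-00
  4 | 00-00,001-0
  6 | -0110,0-110,001-0,0011-
  7 | 0011-  (sole → essential)
  8 | 0-000,010-0
  10 | -1010,01-10,010-0,0101-
  14 | 0-110,01-10
  16 | -0000,100-0
  19 | 1001-  (sole → essential)
  22 | -0110,10-10
  28 | 1110-  (sole → essential)
  29 | 1110-  (sole → essential)
Essential prime implicants: 0011-, 1001-, 1110-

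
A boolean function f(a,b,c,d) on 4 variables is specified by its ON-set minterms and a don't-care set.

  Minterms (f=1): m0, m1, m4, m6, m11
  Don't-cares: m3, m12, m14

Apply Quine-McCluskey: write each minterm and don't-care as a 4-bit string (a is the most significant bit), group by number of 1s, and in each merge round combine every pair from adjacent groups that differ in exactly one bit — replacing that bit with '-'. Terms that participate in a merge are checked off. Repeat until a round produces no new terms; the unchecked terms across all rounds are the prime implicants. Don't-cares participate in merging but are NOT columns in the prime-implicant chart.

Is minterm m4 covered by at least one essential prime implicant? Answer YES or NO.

YES

[col 0] 0000*, 0001*, 0011*, 0100*, 0110*, 1011*, 1100*, 1110*
[col 1] -011, -100*, -110*, 0-00, 00-1, 000-, 01-0*, 11-0*
[col 2] -1-0
Prime implicants: -011, -1-0, 0-00, 00-1, 000-
PI chart (minterm → PIs covering it):
  0 | 0-00,000-
  1 | 00-1,000-
  4 | -1-0,0-00
  6 | -1-0  (sole → essential)
  11 | -011  (sole → essential)
Essential prime implicants: -011, -1-0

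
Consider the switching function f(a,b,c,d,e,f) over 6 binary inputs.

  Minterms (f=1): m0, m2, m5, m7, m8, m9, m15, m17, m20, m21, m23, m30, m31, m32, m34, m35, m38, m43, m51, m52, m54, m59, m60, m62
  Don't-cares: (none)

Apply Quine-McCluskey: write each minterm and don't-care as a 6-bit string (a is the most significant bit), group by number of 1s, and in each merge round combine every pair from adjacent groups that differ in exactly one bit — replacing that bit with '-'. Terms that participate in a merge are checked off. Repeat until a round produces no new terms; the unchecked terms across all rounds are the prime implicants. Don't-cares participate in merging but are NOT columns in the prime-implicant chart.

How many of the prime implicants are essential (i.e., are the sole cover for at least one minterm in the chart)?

size-2^0 implicants → 000000(✓)  000010(✓)  000101(✓)  000111(✓)  001000(✓)  001001(✓)  001111(✓)  010001(✓)  010100(✓)  010101(✓)  010111(✓)  011110(✓)  011111(✓)  100000(✓)  100010(✓)  100011(✓)  100110(✓)  101011(✓)  110011(✓)  110100(✓)  110110(✓)  111011(✓)  111100(✓)  111110(✓)
size-2^1 implicants → -00000(✓)  -00010(✓)  -10100  -11110  0-0101(✓)  0-0111(✓)  0-1111(✓)  00-000  00-111(✓)  0000-0(✓)  0001-1(✓)  00100-  01-111(✓)  010-01  0101-1(✓)  01010-  01111-  1-0011(✓)  1-0110  1-1011(✓)  10-011(✓)  100-10  1000-0(✓)  10001-  11-011(✓)  11-100(✓)  11-110(✓)  1101-0(✓)  1111-0(✓)
size-2^2 implicants → -000-0  0--111  0-01-1  1--011  11-1-0
Unchecked terms (primes): -000-0, -10100, -11110, 0--111, 0-01-1, 00-000, 00100-, 010-01, 01010-, 01111-, 1--011, 1-0110, 100-10, 10001-, 11-1-0
Minterm coverage:
  m0 ⊆ -000-0,00-000
  m2 ⊆ -000-0 [E]
  m5 ⊆ 0-01-1 [E]
  m7 ⊆ 0--111,0-01-1
  m8 ⊆ 00-000,00100-
  m9 ⊆ 00100- [E]
  m15 ⊆ 0--111 [E]
  m17 ⊆ 010-01 [E]
  m20 ⊆ -10100,01010-
  m21 ⊆ 0-01-1,010-01,01010-
  m23 ⊆ 0--111,0-01-1
  m30 ⊆ -11110,01111-
  m31 ⊆ 0--111,01111-
  m32 ⊆ -000-0 [E]
  m34 ⊆ -000-0,100-10,10001-
  m35 ⊆ 1--011,10001-
  m38 ⊆ 1-0110,100-10
  m43 ⊆ 1--011 [E]
  m51 ⊆ 1--011 [E]
  m52 ⊆ -10100,11-1-0
  m54 ⊆ 1-0110,11-1-0
  m59 ⊆ 1--011 [E]
  m60 ⊆ 11-1-0 [E]
  m62 ⊆ -11110,11-1-0
E = {-000-0, 0--111, 0-01-1, 00100-, 010-01, 1--011, 11-1-0}

7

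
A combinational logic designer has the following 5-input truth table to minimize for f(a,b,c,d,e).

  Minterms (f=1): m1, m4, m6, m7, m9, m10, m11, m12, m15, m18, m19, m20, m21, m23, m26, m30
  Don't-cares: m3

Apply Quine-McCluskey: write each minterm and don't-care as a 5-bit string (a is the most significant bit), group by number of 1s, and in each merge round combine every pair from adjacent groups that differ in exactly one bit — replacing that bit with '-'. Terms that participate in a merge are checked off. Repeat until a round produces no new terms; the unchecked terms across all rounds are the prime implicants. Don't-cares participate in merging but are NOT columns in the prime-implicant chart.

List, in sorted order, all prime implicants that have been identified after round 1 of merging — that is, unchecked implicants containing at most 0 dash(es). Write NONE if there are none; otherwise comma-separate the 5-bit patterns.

NONE

Round 0: 00001✓ 00011✓ 00100✓ 00110✓ 00111✓ 01001✓ 01010✓ 01011✓ 01100✓ 01111✓ 10010✓ 10011✓ 10100✓ 10101✓ 10111✓ 11010✓ 11110✓
Round 1: -0011✓ -0100 -0111✓ -1010 0-001✓ 0-011✓ 0-100 0-111✓ 00-11✓ 000-1✓ 001-0 0011- 01-11✓ 010-1✓ 0101- 1-010 10-11✓ 1001- 101-1 1010- 11-10
Round 2: -0-11 0--11 0-0-1
PIs = {-0-11, -0100, -1010, 0--11, 0-0-1, 0-100, 001-0, 0011-, 0101-, 1-010, 1001-, 101-1, 1010-, 11-10}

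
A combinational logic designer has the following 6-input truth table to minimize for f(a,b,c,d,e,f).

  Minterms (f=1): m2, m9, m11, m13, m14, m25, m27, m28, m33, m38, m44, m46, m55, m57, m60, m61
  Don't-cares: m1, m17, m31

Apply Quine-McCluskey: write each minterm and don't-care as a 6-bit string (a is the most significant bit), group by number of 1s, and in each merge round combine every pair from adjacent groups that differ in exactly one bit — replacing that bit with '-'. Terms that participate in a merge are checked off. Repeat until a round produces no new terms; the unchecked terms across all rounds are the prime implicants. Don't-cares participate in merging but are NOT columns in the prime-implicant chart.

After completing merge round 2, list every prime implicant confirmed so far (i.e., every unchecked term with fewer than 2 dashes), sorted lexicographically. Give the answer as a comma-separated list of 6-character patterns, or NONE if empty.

-00001, -01110, -11001, -11100, 000010, 001-01, 011-11, 1-1100, 10-110, 1011-0, 110111, 111-01, 11110-

size-2^0 implicants → 000001(✓)  000010  001001(✓)  001011(✓)  001101(✓)  001110(✓)  010001(✓)  011001(✓)  011011(✓)  011100(✓)  011111(✓)  100001(✓)  100110(✓)  101100(✓)  101110(✓)  110111  111001(✓)  111100(✓)  111101(✓)
size-2^1 implicants → -00001  -01110  -11001  -11100  0-0001(✓)  0-1001(✓)  0-1011(✓)  00-001(✓)  001-01  0010-1(✓)  01-001(✓)  011-11  0110-1(✓)  1-1100  10-110  1011-0  111-01  11110-
size-2^2 implicants → 0--001  0-10-1
Unchecked terms (primes): -00001, -01110, -11001, -11100, 0--001, 0-10-1, 000010, 001-01, 011-11, 1-1100, 10-110, 1011-0, 110111, 111-01, 11110-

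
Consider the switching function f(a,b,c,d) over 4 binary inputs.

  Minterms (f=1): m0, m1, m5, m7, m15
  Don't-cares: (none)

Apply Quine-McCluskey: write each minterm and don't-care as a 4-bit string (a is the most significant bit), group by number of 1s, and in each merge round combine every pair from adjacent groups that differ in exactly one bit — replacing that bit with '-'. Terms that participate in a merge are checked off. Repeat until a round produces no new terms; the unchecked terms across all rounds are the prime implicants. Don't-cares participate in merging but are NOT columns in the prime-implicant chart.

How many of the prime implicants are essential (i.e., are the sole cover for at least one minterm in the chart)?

2

Round 0: 0000✓ 0001✓ 0101✓ 0111✓ 1111✓
Round 1: -111 0-01 000- 01-1
PIs = {-111, 0-01, 000-, 01-1}
Coverage chart:
  m0: 000- ←essential
  m1: 0-01,000-
  m5: 0-01,01-1
  m7: -111,01-1
  m15: -111 ←essential
Essential: -111, 000-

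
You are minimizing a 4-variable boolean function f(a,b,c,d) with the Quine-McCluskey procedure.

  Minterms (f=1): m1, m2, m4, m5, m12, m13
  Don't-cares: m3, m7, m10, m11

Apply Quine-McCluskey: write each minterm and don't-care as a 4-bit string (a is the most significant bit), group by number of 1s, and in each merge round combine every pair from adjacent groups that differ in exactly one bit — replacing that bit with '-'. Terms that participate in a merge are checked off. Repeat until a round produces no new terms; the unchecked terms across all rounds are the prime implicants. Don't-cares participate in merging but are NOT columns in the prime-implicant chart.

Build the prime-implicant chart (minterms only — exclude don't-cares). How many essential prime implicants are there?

3

Round 0: 0001✓ 0010✓ 0011✓ 0100✓ 0101✓ 0111✓ 1010✓ 1011✓ 1100✓ 1101✓
Round 1: -010✓ -011✓ -100✓ -101✓ 0-01✓ 0-11✓ 00-1✓ 001-✓ 01-1✓ 010-✓ 101-✓ 110-✓
Round 2: -01- -10- 0--1
PIs = {-01-, -10-, 0--1}
Coverage chart:
  m1: 0--1 ←essential
  m2: -01- ←essential
  m4: -10- ←essential
  m5: -10-,0--1
  m12: -10- ←essential
  m13: -10- ←essential
Essential: -01-, -10-, 0--1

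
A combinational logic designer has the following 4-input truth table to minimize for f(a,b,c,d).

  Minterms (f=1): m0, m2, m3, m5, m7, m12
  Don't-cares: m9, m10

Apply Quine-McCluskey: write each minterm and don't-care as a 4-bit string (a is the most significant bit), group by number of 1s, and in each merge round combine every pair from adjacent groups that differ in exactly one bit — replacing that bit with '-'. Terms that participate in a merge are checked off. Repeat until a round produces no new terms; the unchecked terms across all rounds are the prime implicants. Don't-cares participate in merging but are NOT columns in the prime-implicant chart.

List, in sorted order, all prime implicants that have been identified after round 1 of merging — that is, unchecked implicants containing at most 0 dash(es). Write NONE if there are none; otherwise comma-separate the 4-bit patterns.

1001, 1100

[col 0] 0000*, 0010*, 0011*, 0101*, 0111*, 1001, 1010*, 1100
[col 1] -010, 0-11, 00-0, 001-, 01-1
Prime implicants: -010, 0-11, 00-0, 001-, 01-1, 1001, 1100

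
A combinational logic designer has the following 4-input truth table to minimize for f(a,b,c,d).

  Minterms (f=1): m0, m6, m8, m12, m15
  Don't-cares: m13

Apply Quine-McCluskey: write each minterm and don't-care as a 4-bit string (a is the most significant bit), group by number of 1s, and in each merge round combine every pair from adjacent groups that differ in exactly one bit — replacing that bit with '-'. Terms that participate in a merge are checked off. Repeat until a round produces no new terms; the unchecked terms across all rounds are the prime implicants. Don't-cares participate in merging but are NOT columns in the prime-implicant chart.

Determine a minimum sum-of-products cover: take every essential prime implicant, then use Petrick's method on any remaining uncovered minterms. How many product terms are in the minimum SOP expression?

size-2^0 implicants → 0000(✓)  0110  1000(✓)  1100(✓)  1101(✓)  1111(✓)
size-2^1 implicants → -000  1-00  11-1  110-
Unchecked terms (primes): -000, 0110, 1-00, 11-1, 110-
Minterm coverage:
  m0 ⊆ -000 [E]
  m6 ⊆ 0110 [E]
  m8 ⊆ -000,1-00
  m12 ⊆ 1-00,110-
  m15 ⊆ 11-1 [E]
E = {-000, 0110, 11-1}
Petrick residual → 1-00
Cover = b'c'd' + a'bcd' + ac'd' + abd  |cover|=4

4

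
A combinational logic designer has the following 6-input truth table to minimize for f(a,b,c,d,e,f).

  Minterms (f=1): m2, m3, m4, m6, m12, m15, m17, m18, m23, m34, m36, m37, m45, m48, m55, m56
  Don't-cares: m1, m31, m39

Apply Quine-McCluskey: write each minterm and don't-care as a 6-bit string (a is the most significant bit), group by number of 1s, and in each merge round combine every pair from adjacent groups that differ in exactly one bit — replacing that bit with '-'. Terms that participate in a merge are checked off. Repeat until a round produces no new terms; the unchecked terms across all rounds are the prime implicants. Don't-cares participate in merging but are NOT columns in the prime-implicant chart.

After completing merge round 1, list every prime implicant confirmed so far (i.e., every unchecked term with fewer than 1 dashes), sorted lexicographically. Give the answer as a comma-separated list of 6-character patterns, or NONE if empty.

Round 0: 000001✓ 000010✓ 000011✓ 000100✓ 000110✓ 001100✓ 001111✓ 010001✓ 010010✓ 010111✓ 011111✓ 100010✓ 100100✓ 100101✓ 100111✓ 101101✓ 110000✓ 110111✓ 111000✓
Round 1: -00010 -00100 -10111 0-0001 0-0010 0-1111 00-100 000-10 0000-1 00001- 0001-0 01-111 1-0111 10-101 1001-1 10010- 11-000
PIs = {-00010, -00100, -10111, 0-0001, 0-0010, 0-1111, 00-100, 000-10, 0000-1, 00001-, 0001-0, 01-111, 1-0111, 10-101, 1001-1, 10010-, 11-000}

NONE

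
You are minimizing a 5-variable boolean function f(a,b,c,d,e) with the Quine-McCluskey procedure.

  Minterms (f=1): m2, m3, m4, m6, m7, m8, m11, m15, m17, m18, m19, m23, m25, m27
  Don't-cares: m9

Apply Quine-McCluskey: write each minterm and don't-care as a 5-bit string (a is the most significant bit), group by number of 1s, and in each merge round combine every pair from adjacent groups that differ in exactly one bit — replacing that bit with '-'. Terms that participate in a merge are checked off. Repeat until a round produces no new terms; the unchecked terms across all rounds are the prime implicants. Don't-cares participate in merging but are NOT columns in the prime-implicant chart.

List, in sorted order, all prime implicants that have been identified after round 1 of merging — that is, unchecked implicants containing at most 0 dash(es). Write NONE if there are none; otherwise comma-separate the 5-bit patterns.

NONE

[col 0] 00010*, 00011*, 00100*, 00110*, 00111*, 01000*, 01001*, 01011*, 01111*, 10001*, 10010*, 10011*, 10111*, 11001*, 11011*
[col 1] -0010*, -0011*, -0111*, -1001*, -1011*, 0-011*, 0-111*, 00-10*, 00-11*, 0001-*, 001-0, 0011-*, 01-11*, 010-1*, 0100-, 1-001*, 1-011*, 10-11*, 100-1*, 1001-*, 110-1*
[col 2] --011, -0-11, -001-, -10-1, 0--11, 00-1-, 1-0-1
Prime implicants: --011, -0-11, -001-, -10-1, 0--11, 00-1-, 001-0, 0100-, 1-0-1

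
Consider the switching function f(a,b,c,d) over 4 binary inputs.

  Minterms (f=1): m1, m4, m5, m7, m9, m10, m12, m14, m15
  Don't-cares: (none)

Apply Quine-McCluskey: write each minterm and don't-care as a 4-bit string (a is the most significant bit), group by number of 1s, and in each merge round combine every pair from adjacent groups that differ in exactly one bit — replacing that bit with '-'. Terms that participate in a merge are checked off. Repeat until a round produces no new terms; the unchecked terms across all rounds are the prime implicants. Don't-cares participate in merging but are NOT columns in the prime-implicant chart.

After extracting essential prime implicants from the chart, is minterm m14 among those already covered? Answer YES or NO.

YES

size-2^0 implicants → 0001(✓)  0100(✓)  0101(✓)  0111(✓)  1001(✓)  1010(✓)  1100(✓)  1110(✓)  1111(✓)
size-2^1 implicants → -001  -100  -111  0-01  01-1  010-  1-10  11-0  111-
Unchecked terms (primes): -001, -100, -111, 0-01, 01-1, 010-, 1-10, 11-0, 111-
Minterm coverage:
  m1 ⊆ -001,0-01
  m4 ⊆ -100,010-
  m5 ⊆ 0-01,01-1,010-
  m7 ⊆ -111,01-1
  m9 ⊆ -001 [E]
  m10 ⊆ 1-10 [E]
  m12 ⊆ -100,11-0
  m14 ⊆ 1-10,11-0,111-
  m15 ⊆ -111,111-
E = {-001, 1-10}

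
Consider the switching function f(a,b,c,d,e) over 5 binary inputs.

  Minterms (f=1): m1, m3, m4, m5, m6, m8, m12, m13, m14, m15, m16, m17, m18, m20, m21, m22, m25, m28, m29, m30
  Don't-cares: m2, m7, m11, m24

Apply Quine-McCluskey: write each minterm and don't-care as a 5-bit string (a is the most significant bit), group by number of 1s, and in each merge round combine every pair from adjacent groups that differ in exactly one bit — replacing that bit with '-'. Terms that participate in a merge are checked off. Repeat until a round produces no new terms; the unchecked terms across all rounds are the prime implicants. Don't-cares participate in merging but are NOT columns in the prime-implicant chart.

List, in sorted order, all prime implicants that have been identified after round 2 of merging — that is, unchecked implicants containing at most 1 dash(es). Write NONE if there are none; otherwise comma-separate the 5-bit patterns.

[col 0] 00001*, 00010*, 00011*, 00100*, 00101*, 00110*, 00111*, 01000*, 01011*, 01100*, 01101*, 01110*, 01111*, 10000*, 10001*, 10010*, 10100*, 10101*, 10110*, 11000*, 11001*, 11100*, 11101*, 11110*
[col 1] -0001*, -0010*, -0100*, -0101*, -0110*, -1000*, -1100*, -1101*, -1110*, 0-011*, 0-100*, 0-101*, 0-110*, 0-111*, 00-01*, 00-10*, 00-11*, 000-1*, 0001-*, 001-0*, 001-1*, 0010-*, 0011-*, 01-00*, 01-11*, 011-0*, 011-1*, 0110-*, 0111-*, 1-000*, 1-001*, 1-100*, 1-101*, 1-110*, 10-00*, 10-01*, 10-10*, 100-0*, 1000-*, 101-0*, 1010-*, 11-00*, 11-01*, 1100-*, 111-0*, 1110-*
[col 2] --100*, --101*, --110*, -0-01, -0-10, -01-0*, -010-*, -1-00, -11-0*, -110-*, 0--11, 0-1-0*, 0-1-1*, 0-10-*, 0-11-*, 00--1, 00-1-, 001--*, 011--*, 1--00*, 1--01*, 1-00-*, 1-1-0*, 1-10-*, 10--0, 10-0-*, 11-0-*
[col 3] --1-0, --10-, 0-1--, 1--0-
Prime implicants: --1-0, --10-, -0-01, -0-10, -1-00, 0--11, 0-1--, 00--1, 00-1-, 1--0-, 10--0

NONE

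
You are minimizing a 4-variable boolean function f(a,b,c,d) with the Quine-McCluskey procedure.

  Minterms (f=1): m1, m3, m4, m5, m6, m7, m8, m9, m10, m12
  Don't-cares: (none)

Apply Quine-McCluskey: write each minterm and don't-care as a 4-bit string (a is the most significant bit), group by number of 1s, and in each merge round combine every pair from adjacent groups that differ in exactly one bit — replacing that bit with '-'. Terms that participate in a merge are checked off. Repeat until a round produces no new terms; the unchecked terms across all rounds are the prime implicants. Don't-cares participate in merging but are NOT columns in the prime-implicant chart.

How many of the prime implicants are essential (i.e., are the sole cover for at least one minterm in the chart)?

size-2^0 implicants → 0001(✓)  0011(✓)  0100(✓)  0101(✓)  0110(✓)  0111(✓)  1000(✓)  1001(✓)  1010(✓)  1100(✓)
size-2^1 implicants → -001  -100  0-01(✓)  0-11(✓)  00-1(✓)  01-0(✓)  01-1(✓)  010-(✓)  011-(✓)  1-00  10-0  100-
size-2^2 implicants → 0--1  01--
Unchecked terms (primes): -001, -100, 0--1, 01--, 1-00, 10-0, 100-
Minterm coverage:
  m1 ⊆ -001,0--1
  m3 ⊆ 0--1 [E]
  m4 ⊆ -100,01--
  m5 ⊆ 0--1,01--
  m6 ⊆ 01-- [E]
  m7 ⊆ 0--1,01--
  m8 ⊆ 1-00,10-0,100-
  m9 ⊆ -001,100-
  m10 ⊆ 10-0 [E]
  m12 ⊆ -100,1-00
E = {0--1, 01--, 10-0}

3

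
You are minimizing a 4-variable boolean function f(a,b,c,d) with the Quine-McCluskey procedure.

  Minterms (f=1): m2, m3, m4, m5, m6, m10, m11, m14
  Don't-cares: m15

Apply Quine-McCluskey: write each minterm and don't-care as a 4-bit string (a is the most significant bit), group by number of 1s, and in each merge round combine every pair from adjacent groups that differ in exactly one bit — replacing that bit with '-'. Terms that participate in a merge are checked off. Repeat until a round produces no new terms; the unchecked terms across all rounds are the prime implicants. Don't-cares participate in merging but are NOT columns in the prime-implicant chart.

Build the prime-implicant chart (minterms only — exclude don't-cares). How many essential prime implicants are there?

Round 0: 0010✓ 0011✓ 0100✓ 0101✓ 0110✓ 1010✓ 1011✓ 1110✓ 1111✓
Round 1: -010✓ -011✓ -110✓ 0-10✓ 001-✓ 01-0 010- 1-10✓ 1-11✓ 101-✓ 111-✓
Round 2: --10 -01- 1-1-
PIs = {--10, -01-, 01-0, 010-, 1-1-}
Coverage chart:
  m2: --10,-01-
  m3: -01- ←essential
  m4: 01-0,010-
  m5: 010- ←essential
  m6: --10,01-0
  m10: --10,-01-,1-1-
  m11: -01-,1-1-
  m14: --10,1-1-
Essential: -01-, 010-

2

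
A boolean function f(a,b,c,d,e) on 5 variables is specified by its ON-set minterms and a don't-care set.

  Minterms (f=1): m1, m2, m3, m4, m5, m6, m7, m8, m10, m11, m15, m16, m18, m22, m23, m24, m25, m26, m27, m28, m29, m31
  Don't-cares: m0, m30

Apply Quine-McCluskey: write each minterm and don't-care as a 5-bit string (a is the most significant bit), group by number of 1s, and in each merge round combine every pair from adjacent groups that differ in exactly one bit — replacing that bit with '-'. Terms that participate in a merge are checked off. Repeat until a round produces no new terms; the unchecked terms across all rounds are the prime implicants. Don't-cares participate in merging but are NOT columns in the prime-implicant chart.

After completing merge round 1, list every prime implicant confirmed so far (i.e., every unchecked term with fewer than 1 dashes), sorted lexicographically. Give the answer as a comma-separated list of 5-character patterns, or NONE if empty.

[col 0] 00000*, 00001*, 00010*, 00011*, 00100*, 00101*, 00110*, 00111*, 01000*, 01010*, 01011*, 01111*, 10000*, 10010*, 10110*, 10111*, 11000*, 11001*, 11010*, 11011*, 11100*, 11101*, 11110*, 11111*
[col 1] -0000*, -0010*, -0110*, -0111*, -1000*, -1010*, -1011*, -1111*, 0-000*, 0-010*, 0-011*, 0-111*, 00-00*, 00-01*, 00-10*, 00-11*, 000-0*, 000-1*, 0000-*, 0001-*, 001-0*, 001-1*, 0010-*, 0011-*, 01-11*, 010-0*, 0101-*, 1-000*, 1-010*, 1-110*, 1-111*, 10-10*, 100-0*, 1011-*, 11-00*, 11-01*, 11-10*, 11-11*, 110-0*, 110-1*, 1100-*, 1101-*, 111-0*, 111-1*, 1110-*, 1111-*
[col 2] --000*, --010*, --111, -0-10, -00-0*, -011-, -1-11, -10-0*, -101-, 0--11, 0-0-0*, 0-01-, 00--0*, 00--1*, 00-0-*, 00-1-*, 000--*, 001--*, 1--10, 1-0-0*, 1-11-, 11--0*, 11--1*, 11-0-*, 11-1-*, 110--*, 111--*
[col 3] --0-0, 00---, 11---
Prime implicants: --0-0, --111, -0-10, -011-, -1-11, -101-, 0--11, 0-01-, 00---, 1--10, 1-11-, 11---

NONE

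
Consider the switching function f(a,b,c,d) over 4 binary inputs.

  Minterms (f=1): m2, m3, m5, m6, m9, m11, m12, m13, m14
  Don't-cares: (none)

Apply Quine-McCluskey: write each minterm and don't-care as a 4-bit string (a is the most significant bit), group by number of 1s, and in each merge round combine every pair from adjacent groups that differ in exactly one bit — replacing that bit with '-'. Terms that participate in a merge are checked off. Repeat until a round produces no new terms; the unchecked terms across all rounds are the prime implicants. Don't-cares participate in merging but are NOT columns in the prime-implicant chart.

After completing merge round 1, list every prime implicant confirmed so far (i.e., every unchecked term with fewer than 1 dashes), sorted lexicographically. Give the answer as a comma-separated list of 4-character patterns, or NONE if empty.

[col 0] 0010*, 0011*, 0101*, 0110*, 1001*, 1011*, 1100*, 1101*, 1110*
[col 1] -011, -101, -110, 0-10, 001-, 1-01, 10-1, 11-0, 110-
Prime implicants: -011, -101, -110, 0-10, 001-, 1-01, 10-1, 11-0, 110-

NONE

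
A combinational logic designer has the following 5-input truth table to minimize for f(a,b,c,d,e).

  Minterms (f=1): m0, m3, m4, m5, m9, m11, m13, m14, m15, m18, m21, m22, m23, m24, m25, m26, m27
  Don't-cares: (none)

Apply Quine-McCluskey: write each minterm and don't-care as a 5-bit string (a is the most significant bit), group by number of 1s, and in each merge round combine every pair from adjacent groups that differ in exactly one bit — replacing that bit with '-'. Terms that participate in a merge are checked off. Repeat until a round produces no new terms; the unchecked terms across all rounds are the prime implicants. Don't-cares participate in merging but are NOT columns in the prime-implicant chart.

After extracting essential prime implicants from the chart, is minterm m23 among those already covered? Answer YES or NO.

Round 0: 00000✓ 00011✓ 00100✓ 00101✓ 01001✓ 01011✓ 01101✓ 01110✓ 01111✓ 10010✓ 10101✓ 10110✓ 10111✓ 11000✓ 11001✓ 11010✓ 11011✓
Round 1: -0101 -1001✓ -1011✓ 0-011 0-101 00-00 0010- 01-01✓ 01-11✓ 010-1✓ 011-1✓ 0111- 1-010 10-10 101-1 1011- 110-0✓ 110-1✓ 1100-✓ 1101-✓
Round 2: -10-1 01--1 110--
PIs = {-0101, -10-1, 0-011, 0-101, 00-00, 0010-, 01--1, 0111-, 1-010, 10-10, 101-1, 1011-, 110--}
Coverage chart:
  m0: 00-00 ←essential
  m3: 0-011 ←essential
  m4: 00-00,0010-
  m5: -0101,0-101,0010-
  m9: -10-1,01--1
  m11: -10-1,0-011,01--1
  m13: 0-101,01--1
  m14: 0111- ←essential
  m15: 01--1,0111-
  m18: 1-010,10-10
  m21: -0101,101-1
  m22: 10-10,1011-
  m23: 101-1,1011-
  m24: 110-- ←essential
  m25: -10-1,110--
  m26: 1-010,110--
  m27: -10-1,110--
Essential: 0-011, 00-00, 0111-, 110--

NO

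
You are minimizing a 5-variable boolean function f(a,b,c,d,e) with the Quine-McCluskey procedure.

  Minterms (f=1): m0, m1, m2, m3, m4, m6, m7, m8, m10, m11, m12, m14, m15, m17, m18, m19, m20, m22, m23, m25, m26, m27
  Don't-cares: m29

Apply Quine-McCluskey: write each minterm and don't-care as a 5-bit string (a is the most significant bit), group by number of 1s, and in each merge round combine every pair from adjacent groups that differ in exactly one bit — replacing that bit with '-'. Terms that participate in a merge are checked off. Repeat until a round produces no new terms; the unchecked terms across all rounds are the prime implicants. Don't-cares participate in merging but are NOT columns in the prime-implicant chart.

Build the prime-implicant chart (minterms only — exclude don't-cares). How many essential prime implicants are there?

size-2^0 implicants → 00000(✓)  00001(✓)  00010(✓)  00011(✓)  00100(✓)  00110(✓)  00111(✓)  01000(✓)  01010(✓)  01011(✓)  01100(✓)  01110(✓)  01111(✓)  10001(✓)  10010(✓)  10011(✓)  10100(✓)  10110(✓)  10111(✓)  11001(✓)  11010(✓)  11011(✓)  11101(✓)
size-2^1 implicants → -0001(✓)  -0010(✓)  -0011(✓)  -0100(✓)  -0110(✓)  -0111(✓)  -1010(✓)  -1011(✓)  0-000(✓)  0-010(✓)  0-011(✓)  0-100(✓)  0-110(✓)  0-111(✓)  00-00(✓)  00-10(✓)  00-11(✓)  000-0(✓)  000-1(✓)  0000-(✓)  0001-(✓)  001-0(✓)  0011-(✓)  01-00(✓)  01-10(✓)  01-11(✓)  010-0(✓)  0101-(✓)  011-0(✓)  0111-(✓)  1-001(✓)  1-010(✓)  1-011(✓)  10-10(✓)  10-11(✓)  100-1(✓)  1001-(✓)  101-0(✓)  1011-(✓)  11-01  110-1(✓)  1101-(✓)
size-2^2 implicants → --010(✓)  --011(✓)  -0-10(✓)  -0-11(✓)  -00-1  -001-(✓)  -01-0  -011-(✓)  -101-(✓)  0--00(✓)  0--10(✓)  0--11(✓)  0-0-0(✓)  0-01-(✓)  0-1-0(✓)  0-11-(✓)  00--0(✓)  00-1-(✓)  000--  01--0(✓)  01-1-(✓)  1-0-1  1-01-(✓)  10-1-(✓)
size-2^3 implicants → --01-  -0-1-  0---0  0--1-
Unchecked terms (primes): --01-, -0-1-, -00-1, -01-0, 0---0, 0--1-, 000--, 1-0-1, 11-01
Minterm coverage:
  m0 ⊆ 0---0,000--
  m1 ⊆ -00-1,000--
  m2 ⊆ --01-,-0-1-,0---0,0--1-,000--
  m3 ⊆ --01-,-0-1-,-00-1,0--1-,000--
  m4 ⊆ -01-0,0---0
  m6 ⊆ -0-1-,-01-0,0---0,0--1-
  m7 ⊆ -0-1-,0--1-
  m8 ⊆ 0---0 [E]
  m10 ⊆ --01-,0---0,0--1-
  m11 ⊆ --01-,0--1-
  m12 ⊆ 0---0 [E]
  m14 ⊆ 0---0,0--1-
  m15 ⊆ 0--1- [E]
  m17 ⊆ -00-1,1-0-1
  m18 ⊆ --01-,-0-1-
  m19 ⊆ --01-,-0-1-,-00-1,1-0-1
  m20 ⊆ -01-0 [E]
  m22 ⊆ -0-1-,-01-0
  m23 ⊆ -0-1- [E]
  m25 ⊆ 1-0-1,11-01
  m26 ⊆ --01- [E]
  m27 ⊆ --01-,1-0-1
E = {--01-, -0-1-, -01-0, 0---0, 0--1-}

5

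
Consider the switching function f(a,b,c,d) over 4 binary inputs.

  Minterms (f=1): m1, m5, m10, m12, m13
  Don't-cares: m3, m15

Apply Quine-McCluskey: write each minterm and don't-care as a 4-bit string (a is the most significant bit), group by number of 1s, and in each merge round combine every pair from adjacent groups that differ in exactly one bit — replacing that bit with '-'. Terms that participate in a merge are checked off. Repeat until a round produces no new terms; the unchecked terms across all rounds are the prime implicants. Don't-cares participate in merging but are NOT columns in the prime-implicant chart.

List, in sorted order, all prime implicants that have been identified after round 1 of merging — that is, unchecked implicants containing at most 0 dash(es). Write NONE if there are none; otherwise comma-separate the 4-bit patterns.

Round 0: 0001✓ 0011✓ 0101✓ 1010 1100✓ 1101✓ 1111✓
Round 1: -101 0-01 00-1 11-1 110-
PIs = {-101, 0-01, 00-1, 1010, 11-1, 110-}

1010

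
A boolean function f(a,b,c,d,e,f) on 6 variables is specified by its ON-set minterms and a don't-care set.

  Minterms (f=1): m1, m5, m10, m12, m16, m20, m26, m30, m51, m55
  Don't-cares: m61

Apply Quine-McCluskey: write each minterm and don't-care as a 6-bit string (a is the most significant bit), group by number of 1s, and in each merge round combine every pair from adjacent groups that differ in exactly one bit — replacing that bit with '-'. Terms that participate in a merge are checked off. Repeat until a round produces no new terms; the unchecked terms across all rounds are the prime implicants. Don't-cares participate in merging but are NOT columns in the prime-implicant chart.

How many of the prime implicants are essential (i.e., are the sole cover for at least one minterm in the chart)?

[col 0] 000001*, 000101*, 001010*, 001100, 010000*, 010100*, 011010*, 011110*, 110011*, 110111*, 111101
[col 1] 0-1010, 000-01, 010-00, 011-10, 110-11
Prime implicants: 0-1010, 000-01, 001100, 010-00, 011-10, 110-11, 111101
PI chart (minterm → PIs covering it):
  1 | 000-01  (sole → essential)
  5 | 000-01  (sole → essential)
  10 | 0-1010  (sole → essential)
  12 | 001100  (sole → essential)
  16 | 010-00  (sole → essential)
  20 | 010-00  (sole → essential)
  26 | 0-1010,011-10
  30 | 011-10  (sole → essential)
  51 | 110-11  (sole → essential)
  55 | 110-11  (sole → essential)
Essential prime implicants: 0-1010, 000-01, 001100, 010-00, 011-10, 110-11

6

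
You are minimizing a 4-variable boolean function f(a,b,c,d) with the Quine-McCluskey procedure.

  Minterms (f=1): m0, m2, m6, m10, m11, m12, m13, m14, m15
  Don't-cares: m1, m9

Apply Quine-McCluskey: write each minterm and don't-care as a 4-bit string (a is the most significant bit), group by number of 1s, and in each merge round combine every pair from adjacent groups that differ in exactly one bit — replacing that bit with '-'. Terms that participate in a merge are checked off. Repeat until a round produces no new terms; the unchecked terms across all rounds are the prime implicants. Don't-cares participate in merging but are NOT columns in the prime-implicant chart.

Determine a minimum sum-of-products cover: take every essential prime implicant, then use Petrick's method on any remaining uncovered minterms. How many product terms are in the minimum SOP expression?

4

size-2^0 implicants → 0000(✓)  0001(✓)  0010(✓)  0110(✓)  1001(✓)  1010(✓)  1011(✓)  1100(✓)  1101(✓)  1110(✓)  1111(✓)
size-2^1 implicants → -001  -010(✓)  -110(✓)  0-10(✓)  00-0  000-  1-01(✓)  1-10(✓)  1-11(✓)  10-1(✓)  101-(✓)  11-0(✓)  11-1(✓)  110-(✓)  111-(✓)
size-2^2 implicants → --10  1--1  1-1-  11--
Unchecked terms (primes): --10, -001, 00-0, 000-, 1--1, 1-1-, 11--
Minterm coverage:
  m0 ⊆ 00-0,000-
  m2 ⊆ --10,00-0
  m6 ⊆ --10 [E]
  m10 ⊆ --10,1-1-
  m11 ⊆ 1--1,1-1-
  m12 ⊆ 11-- [E]
  m13 ⊆ 1--1,11--
  m14 ⊆ --10,1-1-,11--
  m15 ⊆ 1--1,1-1-,11--
E = {--10, 11--}
Petrick residual → 00-0, 1--1
Cover = cd' + a'b'd' + ad + ab  |cover|=4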